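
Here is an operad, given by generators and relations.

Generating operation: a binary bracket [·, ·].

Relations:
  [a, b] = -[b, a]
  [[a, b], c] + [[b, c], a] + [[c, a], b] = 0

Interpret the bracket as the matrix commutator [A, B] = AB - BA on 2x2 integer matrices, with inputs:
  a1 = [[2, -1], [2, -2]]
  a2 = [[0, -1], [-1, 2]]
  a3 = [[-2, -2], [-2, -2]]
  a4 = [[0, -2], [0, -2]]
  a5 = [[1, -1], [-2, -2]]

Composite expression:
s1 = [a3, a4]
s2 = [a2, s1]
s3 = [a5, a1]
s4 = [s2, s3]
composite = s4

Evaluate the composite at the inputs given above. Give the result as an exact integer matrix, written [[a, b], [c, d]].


[a3, a4] = [[-4, 4], [-4, 4]]
[a2, [a3, a4]] = [[8, -16], [0, -8]]
[a5, a1] = [[-4, 1], [-14, 4]]
[[a2, [a3, a4]], [a5, a1]] = [[224, -112], [224, -224]]

[[224, -112], [224, -224]]


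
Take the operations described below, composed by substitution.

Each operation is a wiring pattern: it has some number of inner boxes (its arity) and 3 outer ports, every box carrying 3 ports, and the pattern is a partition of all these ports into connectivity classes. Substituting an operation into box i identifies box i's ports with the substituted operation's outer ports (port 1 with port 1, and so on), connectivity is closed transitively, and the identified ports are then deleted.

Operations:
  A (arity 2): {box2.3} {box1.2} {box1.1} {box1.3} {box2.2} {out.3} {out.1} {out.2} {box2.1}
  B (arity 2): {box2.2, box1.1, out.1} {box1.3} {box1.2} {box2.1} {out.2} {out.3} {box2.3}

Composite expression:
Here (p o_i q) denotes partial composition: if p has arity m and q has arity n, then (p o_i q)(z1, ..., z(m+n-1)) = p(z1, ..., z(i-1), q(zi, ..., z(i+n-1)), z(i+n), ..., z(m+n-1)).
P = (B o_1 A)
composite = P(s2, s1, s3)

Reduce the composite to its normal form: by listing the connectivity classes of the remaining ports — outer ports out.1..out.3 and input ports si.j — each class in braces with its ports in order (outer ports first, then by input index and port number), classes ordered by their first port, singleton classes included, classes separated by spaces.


{out.1, s3.2} {out.2} {out.3} {s1.1} {s1.2} {s1.3} {s2.1} {s2.2} {s2.3} {s3.1} {s3.3}

Treat the ports identified at B as solder joints: merge, then drop.
composing A on (s2, s1), with out.j its own outer ports: {out.1} {out.2} {out.3} {s1.1} {s1.2} {s1.3} {s2.1} {s2.2} {s2.3}
composing B on (s2, s1, s3), with out.j its own outer ports: {out.1, s3.2} {out.2} {out.3} {s1.1} {s1.2} {s1.3} {s2.1} {s2.2} {s2.3} {s3.1} {s3.3}


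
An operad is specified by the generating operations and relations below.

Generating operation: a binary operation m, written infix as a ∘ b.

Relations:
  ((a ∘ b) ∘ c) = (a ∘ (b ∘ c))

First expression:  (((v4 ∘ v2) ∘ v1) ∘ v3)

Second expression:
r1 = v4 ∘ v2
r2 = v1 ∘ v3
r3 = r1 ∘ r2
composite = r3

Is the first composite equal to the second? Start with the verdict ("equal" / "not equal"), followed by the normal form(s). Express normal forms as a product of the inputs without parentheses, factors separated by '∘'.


The first composite normalizes to v4 ∘ v2 ∘ v1 ∘ v3
The second composite normalizes to v4 ∘ v2 ∘ v1 ∘ v3
The normal forms match — equal.

equal; both compose to v4 ∘ v2 ∘ v1 ∘ v3


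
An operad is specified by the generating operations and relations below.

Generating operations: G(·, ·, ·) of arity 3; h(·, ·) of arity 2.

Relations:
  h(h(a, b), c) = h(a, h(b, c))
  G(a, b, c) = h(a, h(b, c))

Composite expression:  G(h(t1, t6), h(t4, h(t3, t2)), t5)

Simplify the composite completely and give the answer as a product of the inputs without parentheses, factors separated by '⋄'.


t1 ⋄ t6 ⋄ t4 ⋄ t3 ⋄ t2 ⋄ t5


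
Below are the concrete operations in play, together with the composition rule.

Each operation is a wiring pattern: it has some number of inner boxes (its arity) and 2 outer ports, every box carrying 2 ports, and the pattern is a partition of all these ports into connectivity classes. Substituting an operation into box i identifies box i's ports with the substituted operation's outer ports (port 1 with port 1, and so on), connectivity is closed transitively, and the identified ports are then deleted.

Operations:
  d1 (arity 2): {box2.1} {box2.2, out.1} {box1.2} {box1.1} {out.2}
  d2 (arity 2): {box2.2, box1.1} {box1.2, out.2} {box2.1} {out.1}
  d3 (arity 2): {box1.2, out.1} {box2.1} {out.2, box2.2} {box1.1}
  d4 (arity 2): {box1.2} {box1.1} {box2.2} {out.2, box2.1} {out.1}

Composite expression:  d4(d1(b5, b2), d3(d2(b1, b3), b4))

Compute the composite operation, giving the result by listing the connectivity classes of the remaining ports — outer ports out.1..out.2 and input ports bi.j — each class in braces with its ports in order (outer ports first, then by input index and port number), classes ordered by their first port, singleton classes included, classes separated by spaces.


{out.1} {out.2, b1.2} {b1.1, b3.2} {b2.1} {b2.2} {b3.1} {b4.1} {b4.2} {b5.1} {b5.2}

After gluing at d4, chains via deleted ports link the b-ports.
the subtree at d1 composes to {out.1, b2.2} {out.2} {b2.1} {b5.1} {b5.2} on (b5, b2); out.j = own outer ports
the subtree at d2 composes to {out.1} {out.2, b1.2} {b1.1, b3.2} {b3.1} on (b1, b3); out.j = own outer ports
the subtree at d3 composes to {out.1, b1.2} {out.2, b4.2} {b1.1, b3.2} {b3.1} {b4.1} on (b1, b3, b4); out.j = own outer ports
the subtree at d4 composes to {out.1} {out.2, b1.2} {b1.1, b3.2} {b2.1} {b2.2} {b3.1} {b4.1} {b4.2} {b5.1} {b5.2} on (b5, b2, b1, b3, b4); out.j = own outer ports


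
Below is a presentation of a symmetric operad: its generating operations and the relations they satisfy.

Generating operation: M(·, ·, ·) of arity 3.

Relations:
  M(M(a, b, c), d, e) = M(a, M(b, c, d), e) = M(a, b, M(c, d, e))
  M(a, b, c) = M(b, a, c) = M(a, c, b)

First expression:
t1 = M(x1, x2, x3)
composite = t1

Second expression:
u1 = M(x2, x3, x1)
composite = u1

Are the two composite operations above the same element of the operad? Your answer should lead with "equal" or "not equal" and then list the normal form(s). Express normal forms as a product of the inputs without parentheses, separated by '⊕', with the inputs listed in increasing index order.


equal; the common form is x1 ⊕ x2 ⊕ x3

Reducing the first expression gives x1 ⊕ x2 ⊕ x3
Reducing the second expression gives x1 ⊕ x2 ⊕ x3
Both agree, so they are equal.


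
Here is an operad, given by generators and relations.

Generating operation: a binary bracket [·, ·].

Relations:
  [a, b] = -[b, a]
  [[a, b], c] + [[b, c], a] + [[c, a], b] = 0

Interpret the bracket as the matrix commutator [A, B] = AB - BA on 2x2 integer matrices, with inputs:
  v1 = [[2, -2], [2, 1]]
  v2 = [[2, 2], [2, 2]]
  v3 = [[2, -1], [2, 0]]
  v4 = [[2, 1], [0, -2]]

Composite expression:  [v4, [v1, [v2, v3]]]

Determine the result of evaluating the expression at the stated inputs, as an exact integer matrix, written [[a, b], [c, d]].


[[20, 80], [-80, -20]]

[v2, v3] = [[6, -4], [4, -6]]
[v1, [v2, v3]] = [[0, 20], [20, 0]]
[v4, [v1, [v2, v3]]] = [[20, 80], [-80, -20]]


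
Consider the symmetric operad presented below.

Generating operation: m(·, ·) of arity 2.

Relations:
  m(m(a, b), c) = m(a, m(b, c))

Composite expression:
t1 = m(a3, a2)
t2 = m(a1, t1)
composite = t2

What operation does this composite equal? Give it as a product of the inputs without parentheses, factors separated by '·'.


a1 · a3 · a2

All parenthesizations of m agree; list the a-inputs left to right.
m(a3, a2) flattens to a3 · a2
m(a1, m(a3, a2)) flattens to a1 · a3 · a2


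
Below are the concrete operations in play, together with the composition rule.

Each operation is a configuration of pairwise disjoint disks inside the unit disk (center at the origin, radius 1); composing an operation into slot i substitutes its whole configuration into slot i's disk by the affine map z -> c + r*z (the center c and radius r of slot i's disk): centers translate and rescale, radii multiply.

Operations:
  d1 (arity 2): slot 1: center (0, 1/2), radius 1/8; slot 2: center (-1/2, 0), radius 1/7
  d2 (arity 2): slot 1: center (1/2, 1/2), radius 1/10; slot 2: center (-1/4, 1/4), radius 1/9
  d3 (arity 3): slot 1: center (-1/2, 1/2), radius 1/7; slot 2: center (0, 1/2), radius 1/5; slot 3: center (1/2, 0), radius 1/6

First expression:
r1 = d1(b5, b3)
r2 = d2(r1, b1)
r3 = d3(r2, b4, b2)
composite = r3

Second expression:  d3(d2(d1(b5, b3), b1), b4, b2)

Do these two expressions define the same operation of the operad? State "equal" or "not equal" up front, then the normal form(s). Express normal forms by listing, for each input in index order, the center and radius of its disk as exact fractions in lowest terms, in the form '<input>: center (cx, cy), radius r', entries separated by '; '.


equal; the common form is b1: center (-15/28, 15/28), radius 1/63; b2: center (1/2, 0), radius 1/6; b3: center (-61/140, 4/7), radius 1/490; b4: center (0, 1/2), radius 1/5; b5: center (-3/7, 81/140), radius 1/560

The first expression reduces to b1: center (-15/28, 15/28), radius 1/63; b2: center (1/2, 0), radius 1/6; b3: center (-61/140, 4/7), radius 1/490; b4: center (0, 1/2), radius 1/5; b5: center (-3/7, 81/140), radius 1/560
The second expression reduces to b1: center (-15/28, 15/28), radius 1/63; b2: center (1/2, 0), radius 1/6; b3: center (-61/140, 4/7), radius 1/490; b4: center (0, 1/2), radius 1/5; b5: center (-3/7, 81/140), radius 1/560
Same normal form: equal.


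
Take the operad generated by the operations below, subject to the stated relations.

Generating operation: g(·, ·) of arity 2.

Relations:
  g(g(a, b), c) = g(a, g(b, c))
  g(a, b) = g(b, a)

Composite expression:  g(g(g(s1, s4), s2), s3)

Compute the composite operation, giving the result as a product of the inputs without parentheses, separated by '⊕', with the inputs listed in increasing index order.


s1 ⊕ s2 ⊕ s3 ⊕ s4

With g associative and commutative, the s-input set is all that matters.
g(s1, s4) flattens to s1 ⊕ s4
g(g(s1, s4), s2) flattens to s1 ⊕ s4 ⊕ s2
g(g(g(s1, s4), s2), s3) flattens to s1 ⊕ s4 ⊕ s2 ⊕ s3
reordering the factors by index: s1 ⊕ s2 ⊕ s3 ⊕ s4


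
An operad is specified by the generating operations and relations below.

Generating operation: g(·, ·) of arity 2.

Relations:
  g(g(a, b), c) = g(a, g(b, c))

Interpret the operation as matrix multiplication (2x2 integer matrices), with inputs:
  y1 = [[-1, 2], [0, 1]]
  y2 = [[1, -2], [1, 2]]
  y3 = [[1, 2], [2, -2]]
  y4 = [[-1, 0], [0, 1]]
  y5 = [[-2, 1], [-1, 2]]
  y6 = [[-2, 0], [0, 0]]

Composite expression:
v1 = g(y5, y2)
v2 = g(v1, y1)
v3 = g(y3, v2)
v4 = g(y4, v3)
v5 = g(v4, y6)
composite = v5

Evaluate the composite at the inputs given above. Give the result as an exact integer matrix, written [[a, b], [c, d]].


[[-2, 0], [-8, 0]]

g(y5, y2) = [[-1, 6], [1, 6]]
g(g(y5, y2), y1) = [[1, 4], [-1, 8]]
g(y3, g(g(y5, y2), y1)) = [[-1, 20], [4, -8]]
g(y4, g(y3, g(g(y5, y2), y1))) = [[1, -20], [4, -8]]
g(g(y4, g(y3, g(g(y5, y2), y1))), y6) = [[-2, 0], [-8, 0]]


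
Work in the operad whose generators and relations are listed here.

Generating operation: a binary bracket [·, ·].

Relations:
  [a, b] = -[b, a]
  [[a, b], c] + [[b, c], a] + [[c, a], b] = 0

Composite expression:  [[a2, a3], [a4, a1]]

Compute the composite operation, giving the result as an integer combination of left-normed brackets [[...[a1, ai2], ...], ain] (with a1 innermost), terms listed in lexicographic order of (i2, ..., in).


[[[a1, a4], a2], a3] - [[[a1, a4], a3], a2]


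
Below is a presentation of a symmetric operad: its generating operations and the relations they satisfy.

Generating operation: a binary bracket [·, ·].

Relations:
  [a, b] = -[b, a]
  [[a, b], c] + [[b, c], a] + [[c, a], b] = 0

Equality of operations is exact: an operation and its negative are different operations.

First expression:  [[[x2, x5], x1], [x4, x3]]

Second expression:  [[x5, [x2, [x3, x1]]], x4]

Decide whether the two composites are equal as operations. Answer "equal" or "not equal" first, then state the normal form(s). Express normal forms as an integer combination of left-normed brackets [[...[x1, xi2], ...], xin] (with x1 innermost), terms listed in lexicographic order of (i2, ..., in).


not equal: they reduce to [[[[x1, x2], x5], x3], x4] - [[[[x1, x2], x5], x4], x3] - [[[[x1, x5], x2], x3], x4] + [[[[x1, x5], x2], x4], x3] and -[[[[x1, x3], x2], x5], x4]

The first expression, normalized: [[[[x1, x2], x5], x3], x4] - [[[[x1, x2], x5], x4], x3] - [[[[x1, x5], x2], x3], x4] + [[[[x1, x5], x2], x4], x3]
The second expression, normalized: -[[[[x1, x3], x2], x5], x4]
They disagree, so not equal.


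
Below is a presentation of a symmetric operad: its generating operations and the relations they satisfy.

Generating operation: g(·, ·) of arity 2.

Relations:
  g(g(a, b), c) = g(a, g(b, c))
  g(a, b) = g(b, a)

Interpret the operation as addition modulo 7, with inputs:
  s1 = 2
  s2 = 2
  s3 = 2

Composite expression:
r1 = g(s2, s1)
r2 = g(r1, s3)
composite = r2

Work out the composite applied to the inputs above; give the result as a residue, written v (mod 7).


g(s2, s1) = 4
g(g(s2, s1), s3) = 6

6 (mod 7)


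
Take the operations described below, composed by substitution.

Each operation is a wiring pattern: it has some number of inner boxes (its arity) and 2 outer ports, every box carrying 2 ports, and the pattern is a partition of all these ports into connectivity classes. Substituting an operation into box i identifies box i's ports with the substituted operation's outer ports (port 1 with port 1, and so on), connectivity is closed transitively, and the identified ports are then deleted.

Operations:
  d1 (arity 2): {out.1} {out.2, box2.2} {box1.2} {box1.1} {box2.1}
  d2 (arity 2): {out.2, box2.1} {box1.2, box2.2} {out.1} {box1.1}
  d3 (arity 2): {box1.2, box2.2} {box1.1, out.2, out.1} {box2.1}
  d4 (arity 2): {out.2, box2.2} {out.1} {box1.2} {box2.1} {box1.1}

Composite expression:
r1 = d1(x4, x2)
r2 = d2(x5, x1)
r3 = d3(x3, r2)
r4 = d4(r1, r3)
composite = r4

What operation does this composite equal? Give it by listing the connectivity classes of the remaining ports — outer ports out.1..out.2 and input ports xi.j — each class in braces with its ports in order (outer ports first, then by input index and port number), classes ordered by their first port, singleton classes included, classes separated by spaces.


Reachability decides: close wires over d4-identified ports.
the subtree at d1 composes to {out.1} {out.2, x2.2} {x2.1} {x4.1} {x4.2} on (x4, x2); out.j = own outer ports
the subtree at d2 composes to {out.1} {out.2, x1.1} {x1.2, x5.2} {x5.1} on (x5, x1); out.j = own outer ports
the subtree at d3 composes to {out.1, out.2, x3.1} {x1.1, x3.2} {x1.2, x5.2} {x5.1} on (x3, x5, x1); out.j = own outer ports
the subtree at d4 composes to {out.1} {out.2, x3.1} {x1.1, x3.2} {x1.2, x5.2} {x2.1} {x2.2} {x4.1} {x4.2} {x5.1} on (x4, x2, x3, x5, x1); out.j = own outer ports

{out.1} {out.2, x3.1} {x1.1, x3.2} {x1.2, x5.2} {x2.1} {x2.2} {x4.1} {x4.2} {x5.1}


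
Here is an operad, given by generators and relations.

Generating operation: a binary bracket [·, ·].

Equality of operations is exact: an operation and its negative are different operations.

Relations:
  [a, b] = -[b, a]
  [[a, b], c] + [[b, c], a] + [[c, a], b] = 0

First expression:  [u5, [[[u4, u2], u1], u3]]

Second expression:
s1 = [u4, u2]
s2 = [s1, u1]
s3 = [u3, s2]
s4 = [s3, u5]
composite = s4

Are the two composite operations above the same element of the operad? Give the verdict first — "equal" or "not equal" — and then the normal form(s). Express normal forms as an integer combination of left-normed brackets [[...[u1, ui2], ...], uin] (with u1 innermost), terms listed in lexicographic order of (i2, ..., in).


equal; the common form is -[[[[u1, u2], u4], u3], u5] + [[[[u1, u4], u2], u3], u5]

The first composite normalizes to -[[[[u1, u2], u4], u3], u5] + [[[[u1, u4], u2], u3], u5]
The second composite normalizes to -[[[[u1, u2], u4], u3], u5] + [[[[u1, u4], u2], u3], u5]
Identical normal forms: equal.


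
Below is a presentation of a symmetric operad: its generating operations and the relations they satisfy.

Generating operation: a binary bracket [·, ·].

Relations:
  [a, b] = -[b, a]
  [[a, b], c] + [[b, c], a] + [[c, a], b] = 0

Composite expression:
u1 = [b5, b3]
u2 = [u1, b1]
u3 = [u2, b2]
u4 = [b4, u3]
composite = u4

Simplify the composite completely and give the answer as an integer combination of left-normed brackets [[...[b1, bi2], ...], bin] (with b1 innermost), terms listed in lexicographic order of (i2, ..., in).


-[[[[b1, b3], b5], b2], b4] + [[[[b1, b5], b3], b2], b4]

Skip Jacobi rewriting: expand, keep b1-initial words, read off terms.
Composite bracket: [b4, [[[b5, b3], b1], b2]]
Full expansion: 16 signed words from ab - ba (2^4 = 16).
Only words starting with b1 matter:
  the word b1b3b5b2b4 carries sign -1 and contributes -[[[[b1, b3], b5], b2], b4]
  the word b1b5b3b2b4 carries sign +1 and contributes +[[[[b1, b5], b3], b2], b4]


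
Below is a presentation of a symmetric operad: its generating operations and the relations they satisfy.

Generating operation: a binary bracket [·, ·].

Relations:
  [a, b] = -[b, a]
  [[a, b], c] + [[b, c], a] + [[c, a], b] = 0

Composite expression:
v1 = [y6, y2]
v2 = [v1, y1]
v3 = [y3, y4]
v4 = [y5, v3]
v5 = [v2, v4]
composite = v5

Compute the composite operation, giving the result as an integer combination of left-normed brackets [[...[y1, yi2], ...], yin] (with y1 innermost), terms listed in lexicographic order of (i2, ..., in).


-[[[[[y1, y2], y6], y3], y4], y5] + [[[[[y1, y2], y6], y4], y3], y5] + [[[[[y1, y2], y6], y5], y3], y4] - [[[[[y1, y2], y6], y5], y4], y3] + [[[[[y1, y6], y2], y3], y4], y5] - [[[[[y1, y6], y2], y4], y3], y5] - [[[[[y1, y6], y2], y5], y3], y4] + [[[[[y1, y6], y2], y5], y4], y3]

Skip Jacobi rewriting: expand, keep y1-initial words, read off terms.
Composite bracket: [[[y6, y2], y1], [y5, [y3, y4]]]
Full expansion: 32 signed words from ab - ba (2^5 = 32).
Keep just the words that open with y1:
  sign of y1y2y6y3y4y5 is -1, so it contributes -[[[[[y1, y2], y6], y3], y4], y5]
  sign of y1y2y6y4y3y5 is +1, so it contributes +[[[[[y1, y2], y6], y4], y3], y5]
  sign of y1y2y6y5y3y4 is +1, so it contributes +[[[[[y1, y2], y6], y5], y3], y4]
  sign of y1y2y6y5y4y3 is -1, so it contributes -[[[[[y1, y2], y6], y5], y4], y3]
  sign of y1y6y2y3y4y5 is +1, so it contributes +[[[[[y1, y6], y2], y3], y4], y5]
  sign of y1y6y2y4y3y5 is -1, so it contributes -[[[[[y1, y6], y2], y4], y3], y5]
  sign of y1y6y2y5y3y4 is -1, so it contributes -[[[[[y1, y6], y2], y5], y3], y4]
  sign of y1y6y2y5y4y3 is +1, so it contributes +[[[[[y1, y6], y2], y5], y4], y3]


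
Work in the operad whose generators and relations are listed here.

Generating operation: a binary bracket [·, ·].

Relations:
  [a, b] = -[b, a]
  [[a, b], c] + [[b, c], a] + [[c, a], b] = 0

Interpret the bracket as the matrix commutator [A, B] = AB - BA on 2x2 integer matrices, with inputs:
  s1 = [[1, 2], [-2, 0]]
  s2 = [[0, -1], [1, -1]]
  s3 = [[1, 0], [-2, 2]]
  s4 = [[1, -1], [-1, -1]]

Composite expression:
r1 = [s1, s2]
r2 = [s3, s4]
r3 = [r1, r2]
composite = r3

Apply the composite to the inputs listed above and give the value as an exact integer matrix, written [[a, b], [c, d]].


[[18, -12], [12, -18]]

[s1, s2] = [[0, -3], [-3, 0]]
[s3, s4] = [[-2, 1], [-5, 2]]
[[s1, s2], [s3, s4]] = [[18, -12], [12, -18]]


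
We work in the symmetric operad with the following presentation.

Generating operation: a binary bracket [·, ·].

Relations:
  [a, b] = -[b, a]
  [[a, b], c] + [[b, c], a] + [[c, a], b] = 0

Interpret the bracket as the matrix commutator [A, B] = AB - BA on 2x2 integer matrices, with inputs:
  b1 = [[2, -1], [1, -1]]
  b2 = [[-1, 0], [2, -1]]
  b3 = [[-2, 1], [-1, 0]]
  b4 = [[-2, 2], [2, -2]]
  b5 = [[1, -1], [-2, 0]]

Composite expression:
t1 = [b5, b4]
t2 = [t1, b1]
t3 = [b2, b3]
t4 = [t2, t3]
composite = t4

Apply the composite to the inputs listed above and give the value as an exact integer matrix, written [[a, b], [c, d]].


[[40, -40], [40, -40]]

[b5, b4] = [[2, 2], [-2, -2]]
[[b5, b4], b1] = [[0, -10], [-10, 0]]
[b2, b3] = [[-2, 0], [-4, 2]]
[[[b5, b4], b1], [b2, b3]] = [[40, -40], [40, -40]]


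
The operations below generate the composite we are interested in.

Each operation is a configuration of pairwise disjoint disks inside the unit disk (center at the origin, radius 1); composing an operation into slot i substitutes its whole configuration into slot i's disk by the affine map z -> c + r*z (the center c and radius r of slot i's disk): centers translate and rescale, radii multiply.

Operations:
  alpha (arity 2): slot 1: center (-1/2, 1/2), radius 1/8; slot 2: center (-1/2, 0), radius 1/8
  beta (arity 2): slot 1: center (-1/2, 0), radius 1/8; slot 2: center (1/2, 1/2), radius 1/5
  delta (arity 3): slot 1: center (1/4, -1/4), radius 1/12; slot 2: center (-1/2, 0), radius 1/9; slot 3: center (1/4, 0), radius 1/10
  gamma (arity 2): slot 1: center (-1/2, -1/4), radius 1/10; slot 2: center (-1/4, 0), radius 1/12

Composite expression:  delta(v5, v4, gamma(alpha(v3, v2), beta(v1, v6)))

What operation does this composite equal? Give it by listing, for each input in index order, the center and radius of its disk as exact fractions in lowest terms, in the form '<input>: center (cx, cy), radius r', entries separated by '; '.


v1: center (53/240, 0), radius 1/960; v2: center (39/200, -1/40), radius 1/800; v3: center (39/200, -1/50), radius 1/800; v4: center (-1/2, 0), radius 1/9; v5: center (1/4, -1/4), radius 1/12; v6: center (11/48, 1/240), radius 1/600

Below delta, radii multiply path by path; the v-disk centers shift.
v5 passes through 1 substitution, ending at center (1/4, -1/4), radius 1/12
v4 passes through 1 substitution, ending at center (-1/2, 0), radius 1/9
v3 passes through 3 substitutions, ending at center (39/200, -1/50), radius 1/800
v2 passes through 3 substitutions, ending at center (39/200, -1/40), radius 1/800
v1 passes through 3 substitutions, ending at center (53/240, 0), radius 1/960
v6 passes through 3 substitutions, ending at center (11/48, 1/240), radius 1/600


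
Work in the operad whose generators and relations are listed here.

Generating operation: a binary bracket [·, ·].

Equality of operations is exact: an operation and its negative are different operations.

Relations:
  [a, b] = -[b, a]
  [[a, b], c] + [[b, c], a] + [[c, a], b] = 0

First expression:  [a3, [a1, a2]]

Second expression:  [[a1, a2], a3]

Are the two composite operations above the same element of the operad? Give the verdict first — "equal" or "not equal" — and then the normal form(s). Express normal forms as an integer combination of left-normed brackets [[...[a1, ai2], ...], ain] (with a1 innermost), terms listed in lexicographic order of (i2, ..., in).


not equal; the first gives -[[a1, a2], a3] and the second [[a1, a2], a3]

The first expression reduces to -[[a1, a2], a3]
The second expression reduces to [[a1, a2], a3]
Distinct normal forms: not equal.


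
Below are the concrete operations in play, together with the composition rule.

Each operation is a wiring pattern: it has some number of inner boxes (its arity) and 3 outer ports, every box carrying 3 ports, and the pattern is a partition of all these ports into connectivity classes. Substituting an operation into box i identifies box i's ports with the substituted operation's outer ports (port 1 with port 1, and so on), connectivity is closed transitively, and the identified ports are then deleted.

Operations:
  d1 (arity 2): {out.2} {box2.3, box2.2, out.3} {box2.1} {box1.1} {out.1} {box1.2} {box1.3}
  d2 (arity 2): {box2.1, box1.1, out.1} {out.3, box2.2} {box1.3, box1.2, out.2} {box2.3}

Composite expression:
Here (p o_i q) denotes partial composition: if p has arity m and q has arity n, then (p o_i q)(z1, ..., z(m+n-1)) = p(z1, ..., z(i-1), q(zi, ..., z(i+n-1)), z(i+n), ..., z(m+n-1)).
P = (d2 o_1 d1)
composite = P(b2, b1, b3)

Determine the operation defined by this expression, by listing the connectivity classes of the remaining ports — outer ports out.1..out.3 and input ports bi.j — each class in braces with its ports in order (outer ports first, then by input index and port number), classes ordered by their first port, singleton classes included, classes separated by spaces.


Treat the ports identified at d2 as solder joints: merge, then drop.
through d1, on inputs (b2, b1): {out.1} {out.2} {out.3, b1.2, b1.3} {b1.1} {b2.1} {b2.2} {b2.3} (out.j = stage outer ports)
through d2, on inputs (b2, b1, b3): {out.1, b3.1} {out.2, b1.2, b1.3} {out.3, b3.2} {b1.1} {b2.1} {b2.2} {b2.3} {b3.3} (out.j = stage outer ports)

{out.1, b3.1} {out.2, b1.2, b1.3} {out.3, b3.2} {b1.1} {b2.1} {b2.2} {b2.3} {b3.3}


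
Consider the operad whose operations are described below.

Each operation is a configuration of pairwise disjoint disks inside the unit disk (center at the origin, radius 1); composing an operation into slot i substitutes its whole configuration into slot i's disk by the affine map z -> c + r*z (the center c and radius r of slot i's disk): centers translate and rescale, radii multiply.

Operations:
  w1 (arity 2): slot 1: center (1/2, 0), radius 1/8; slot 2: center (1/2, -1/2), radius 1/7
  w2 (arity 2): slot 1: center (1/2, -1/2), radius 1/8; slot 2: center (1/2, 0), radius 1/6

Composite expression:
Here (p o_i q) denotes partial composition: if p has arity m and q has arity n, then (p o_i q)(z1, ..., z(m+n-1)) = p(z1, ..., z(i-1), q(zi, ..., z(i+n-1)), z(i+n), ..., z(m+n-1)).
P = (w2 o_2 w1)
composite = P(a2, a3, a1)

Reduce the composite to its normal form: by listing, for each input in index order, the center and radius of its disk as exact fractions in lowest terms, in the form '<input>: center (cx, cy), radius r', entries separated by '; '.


Follow each a-input down from w2: c' goes to c + r*c', radius to r*r'.
input a2: applying the 1 nested substitution gives center (1/2, -1/2), radius 1/8
input a3: applying the 2 nested substitutions gives center (7/12, 0), radius 1/48
input a1: applying the 2 nested substitutions gives center (7/12, -1/12), radius 1/42

a1: center (7/12, -1/12), radius 1/42; a2: center (1/2, -1/2), radius 1/8; a3: center (7/12, 0), radius 1/48


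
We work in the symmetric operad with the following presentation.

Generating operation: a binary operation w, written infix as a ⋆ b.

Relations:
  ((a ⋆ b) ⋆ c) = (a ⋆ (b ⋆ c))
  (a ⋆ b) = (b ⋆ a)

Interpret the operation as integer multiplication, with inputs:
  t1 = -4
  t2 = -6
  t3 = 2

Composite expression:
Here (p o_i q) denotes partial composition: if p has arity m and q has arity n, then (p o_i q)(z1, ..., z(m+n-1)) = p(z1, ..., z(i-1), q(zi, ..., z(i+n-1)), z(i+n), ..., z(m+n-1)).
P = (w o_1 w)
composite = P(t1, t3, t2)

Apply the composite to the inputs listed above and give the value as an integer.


48


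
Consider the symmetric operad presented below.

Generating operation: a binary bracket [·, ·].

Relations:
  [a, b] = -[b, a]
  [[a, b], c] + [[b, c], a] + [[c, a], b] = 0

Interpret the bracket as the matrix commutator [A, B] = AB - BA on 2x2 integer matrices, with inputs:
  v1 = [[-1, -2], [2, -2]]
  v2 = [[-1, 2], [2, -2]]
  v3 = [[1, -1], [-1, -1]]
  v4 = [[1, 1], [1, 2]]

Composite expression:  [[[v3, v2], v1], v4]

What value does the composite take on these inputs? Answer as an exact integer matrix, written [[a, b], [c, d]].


[[0, -5], [5, 0]]

[v3, v2] = [[0, 5], [-5, 0]]
[[v3, v2], v1] = [[0, -5], [-5, 0]]
[[[v3, v2], v1], v4] = [[0, -5], [5, 0]]


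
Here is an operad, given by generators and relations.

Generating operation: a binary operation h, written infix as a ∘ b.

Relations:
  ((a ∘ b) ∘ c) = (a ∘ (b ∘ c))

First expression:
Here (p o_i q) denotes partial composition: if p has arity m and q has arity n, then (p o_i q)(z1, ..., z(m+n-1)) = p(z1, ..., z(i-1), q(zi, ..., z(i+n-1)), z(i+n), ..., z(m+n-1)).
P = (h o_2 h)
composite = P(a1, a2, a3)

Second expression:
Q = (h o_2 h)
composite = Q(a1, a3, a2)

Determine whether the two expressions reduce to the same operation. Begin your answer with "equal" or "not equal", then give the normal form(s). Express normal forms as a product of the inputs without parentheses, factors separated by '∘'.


The first composite normalizes to a1 ∘ a2 ∘ a3
The second composite normalizes to a1 ∘ a3 ∘ a2
No match — not equal.

not equal: they reduce to a1 ∘ a2 ∘ a3 and a1 ∘ a3 ∘ a2


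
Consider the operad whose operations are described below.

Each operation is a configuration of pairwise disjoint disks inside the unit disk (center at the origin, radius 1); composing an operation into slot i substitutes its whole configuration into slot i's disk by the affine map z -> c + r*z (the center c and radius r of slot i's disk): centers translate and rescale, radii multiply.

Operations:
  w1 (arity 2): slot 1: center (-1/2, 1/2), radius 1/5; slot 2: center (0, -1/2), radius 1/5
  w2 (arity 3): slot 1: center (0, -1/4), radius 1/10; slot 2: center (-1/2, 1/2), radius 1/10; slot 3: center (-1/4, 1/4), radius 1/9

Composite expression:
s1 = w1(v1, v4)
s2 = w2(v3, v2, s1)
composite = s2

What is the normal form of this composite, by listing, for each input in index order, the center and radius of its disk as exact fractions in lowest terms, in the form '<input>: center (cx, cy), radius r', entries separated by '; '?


v1: center (-11/36, 11/36), radius 1/45; v2: center (-1/2, 1/2), radius 1/10; v3: center (0, -1/4), radius 1/10; v4: center (-1/4, 7/36), radius 1/45

Follow each v-input down from w2: c' goes to c + r*c', radius to r*r'.
tracing v3 down its 1-map path: center (0, -1/4), radius 1/10
tracing v2 down its 1-map path: center (-1/2, 1/2), radius 1/10
tracing v1 down its 2-map path: center (-11/36, 11/36), radius 1/45
tracing v4 down its 2-map path: center (-1/4, 7/36), radius 1/45


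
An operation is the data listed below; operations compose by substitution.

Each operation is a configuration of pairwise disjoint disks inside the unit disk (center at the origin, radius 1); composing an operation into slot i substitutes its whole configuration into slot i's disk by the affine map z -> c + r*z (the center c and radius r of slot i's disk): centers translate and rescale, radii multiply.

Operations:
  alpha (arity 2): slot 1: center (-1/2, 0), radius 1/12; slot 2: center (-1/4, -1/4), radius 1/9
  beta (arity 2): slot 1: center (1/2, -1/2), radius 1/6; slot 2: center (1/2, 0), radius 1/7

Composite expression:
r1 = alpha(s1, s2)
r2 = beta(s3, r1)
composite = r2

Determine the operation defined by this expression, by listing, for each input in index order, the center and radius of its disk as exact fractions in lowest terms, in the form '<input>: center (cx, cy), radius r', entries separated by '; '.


s1: center (3/7, 0), radius 1/84; s2: center (13/28, -1/28), radius 1/63; s3: center (1/2, -1/2), radius 1/6


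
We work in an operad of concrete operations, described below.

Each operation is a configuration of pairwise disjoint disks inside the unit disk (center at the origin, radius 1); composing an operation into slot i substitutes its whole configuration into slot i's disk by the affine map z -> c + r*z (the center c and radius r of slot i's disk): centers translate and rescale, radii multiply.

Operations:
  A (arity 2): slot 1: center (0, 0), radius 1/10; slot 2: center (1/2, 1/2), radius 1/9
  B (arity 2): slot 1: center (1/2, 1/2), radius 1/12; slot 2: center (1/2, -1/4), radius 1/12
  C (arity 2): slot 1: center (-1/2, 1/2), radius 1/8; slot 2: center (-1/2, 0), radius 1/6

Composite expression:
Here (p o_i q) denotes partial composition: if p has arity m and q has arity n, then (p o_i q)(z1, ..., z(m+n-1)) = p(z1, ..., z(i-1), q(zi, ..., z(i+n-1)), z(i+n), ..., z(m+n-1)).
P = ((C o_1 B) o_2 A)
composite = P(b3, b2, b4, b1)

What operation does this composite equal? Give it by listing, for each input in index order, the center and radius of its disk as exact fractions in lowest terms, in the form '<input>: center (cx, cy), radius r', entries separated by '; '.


Below C, radii multiply path by path; the b-disk centers shift.
input b3: composing its 2 substitution steps yields center (-7/16, 9/16), radius 1/96
input b2: composing its 3 substitution steps yields center (-7/16, 15/32), radius 1/960
input b4: composing its 3 substitution steps yields center (-83/192, 91/192), radius 1/864
input b1: composing its 1 substitution step yields center (-1/2, 0), radius 1/6

b1: center (-1/2, 0), radius 1/6; b2: center (-7/16, 15/32), radius 1/960; b3: center (-7/16, 9/16), radius 1/96; b4: center (-83/192, 91/192), radius 1/864


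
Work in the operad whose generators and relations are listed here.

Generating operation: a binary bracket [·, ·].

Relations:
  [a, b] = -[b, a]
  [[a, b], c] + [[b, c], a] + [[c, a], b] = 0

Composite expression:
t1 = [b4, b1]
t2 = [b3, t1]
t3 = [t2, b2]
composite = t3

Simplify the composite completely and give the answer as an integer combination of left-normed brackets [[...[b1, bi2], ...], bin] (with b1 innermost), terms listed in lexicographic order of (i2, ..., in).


[[[b1, b4], b3], b2]

Skip Jacobi rewriting: expand, keep b1-initial words, read off terms.
Composite bracket: [[b3, [b4, b1]], b2]
Under [a, b] = ab - ba we get 8 signed associative words (2^3 = 8).
The b1-initial words carry the normal form:
  b1b4b3b2 (sign +1) contributes +[[[b1, b4], b3], b2]


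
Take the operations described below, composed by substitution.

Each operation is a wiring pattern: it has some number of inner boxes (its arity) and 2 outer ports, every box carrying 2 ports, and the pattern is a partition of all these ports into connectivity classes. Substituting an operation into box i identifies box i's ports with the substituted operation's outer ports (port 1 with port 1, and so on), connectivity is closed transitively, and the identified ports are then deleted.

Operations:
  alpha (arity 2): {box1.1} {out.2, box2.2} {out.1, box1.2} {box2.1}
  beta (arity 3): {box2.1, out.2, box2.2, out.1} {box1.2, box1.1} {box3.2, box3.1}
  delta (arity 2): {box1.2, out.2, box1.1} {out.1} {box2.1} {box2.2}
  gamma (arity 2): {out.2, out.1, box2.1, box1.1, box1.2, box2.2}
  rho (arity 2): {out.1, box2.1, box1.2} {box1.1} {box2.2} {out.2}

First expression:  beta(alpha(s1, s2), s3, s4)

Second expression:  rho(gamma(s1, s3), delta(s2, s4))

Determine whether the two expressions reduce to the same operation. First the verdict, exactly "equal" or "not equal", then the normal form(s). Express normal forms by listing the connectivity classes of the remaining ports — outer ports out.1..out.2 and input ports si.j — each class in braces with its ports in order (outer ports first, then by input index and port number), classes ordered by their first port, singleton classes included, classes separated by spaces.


not equal — first {out.1, out.2, s3.1, s3.2} {s1.1} {s1.2, s2.2} {s2.1} {s4.1, s4.2}, second {out.1, s1.1, s1.2, s3.1, s3.2} {out.2} {s2.1, s2.2} {s4.1} {s4.2}


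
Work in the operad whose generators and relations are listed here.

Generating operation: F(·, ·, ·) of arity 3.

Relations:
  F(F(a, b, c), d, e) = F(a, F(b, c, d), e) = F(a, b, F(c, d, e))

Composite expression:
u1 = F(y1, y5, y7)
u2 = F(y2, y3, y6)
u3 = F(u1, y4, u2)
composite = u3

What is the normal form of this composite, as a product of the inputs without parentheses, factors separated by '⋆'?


y1 ⋆ y5 ⋆ y7 ⋆ y4 ⋆ y2 ⋆ y3 ⋆ y6

Under associativity of F, the answer is the y's in reading order.
F(y1, y5, y7) unparenthesizes to y1 ⋆ y5 ⋆ y7
F(y2, y3, y6) unparenthesizes to y2 ⋆ y3 ⋆ y6
F(F(y1, y5, y7), y4, F(y2, y3, y6)) unparenthesizes to y1 ⋆ y5 ⋆ y7 ⋆ y4 ⋆ y2 ⋆ y3 ⋆ y6


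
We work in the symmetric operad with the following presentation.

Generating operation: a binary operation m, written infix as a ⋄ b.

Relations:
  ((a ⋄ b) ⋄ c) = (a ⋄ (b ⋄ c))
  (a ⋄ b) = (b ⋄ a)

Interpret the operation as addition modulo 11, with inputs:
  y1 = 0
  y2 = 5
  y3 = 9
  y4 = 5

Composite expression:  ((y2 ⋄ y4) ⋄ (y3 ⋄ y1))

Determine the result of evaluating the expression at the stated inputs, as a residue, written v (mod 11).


8 (mod 11)


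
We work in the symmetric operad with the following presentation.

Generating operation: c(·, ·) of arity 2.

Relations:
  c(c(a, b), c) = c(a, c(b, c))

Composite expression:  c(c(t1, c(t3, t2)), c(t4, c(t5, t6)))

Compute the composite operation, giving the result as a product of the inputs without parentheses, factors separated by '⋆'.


Associativity of c dissolves the nesting; only the t-input order survives.
c(t3, t2) flattens to t3 ⋆ t2
c(t1, c(t3, t2)) flattens to t1 ⋆ t3 ⋆ t2
c(t5, t6) flattens to t5 ⋆ t6
c(t4, c(t5, t6)) flattens to t4 ⋆ t5 ⋆ t6
c(c(t1, c(t3, t2)), c(t4, c(t5, t6))) flattens to t1 ⋆ t3 ⋆ t2 ⋆ t4 ⋆ t5 ⋆ t6

t1 ⋆ t3 ⋆ t2 ⋆ t4 ⋆ t5 ⋆ t6


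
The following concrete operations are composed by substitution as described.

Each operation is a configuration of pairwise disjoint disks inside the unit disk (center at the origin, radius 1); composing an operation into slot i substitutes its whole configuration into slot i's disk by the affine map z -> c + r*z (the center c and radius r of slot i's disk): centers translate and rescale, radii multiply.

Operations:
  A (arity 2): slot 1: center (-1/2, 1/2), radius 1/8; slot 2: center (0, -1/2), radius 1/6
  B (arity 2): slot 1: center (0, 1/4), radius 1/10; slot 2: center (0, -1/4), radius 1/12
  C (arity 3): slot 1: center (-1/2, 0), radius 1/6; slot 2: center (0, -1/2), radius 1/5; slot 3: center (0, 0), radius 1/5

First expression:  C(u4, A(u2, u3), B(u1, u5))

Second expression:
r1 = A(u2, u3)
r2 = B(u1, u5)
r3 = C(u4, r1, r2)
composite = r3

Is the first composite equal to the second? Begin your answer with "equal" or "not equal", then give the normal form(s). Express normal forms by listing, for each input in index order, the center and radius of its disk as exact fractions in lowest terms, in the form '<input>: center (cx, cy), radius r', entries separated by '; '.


equal: each reduces to u1: center (0, 1/20), radius 1/50; u2: center (-1/10, -2/5), radius 1/40; u3: center (0, -3/5), radius 1/30; u4: center (-1/2, 0), radius 1/6; u5: center (0, -1/20), radius 1/60

Normal form of the first expression: u1: center (0, 1/20), radius 1/50; u2: center (-1/10, -2/5), radius 1/40; u3: center (0, -3/5), radius 1/30; u4: center (-1/2, 0), radius 1/6; u5: center (0, -1/20), radius 1/60
Normal form of the second expression: u1: center (0, 1/20), radius 1/50; u2: center (-1/10, -2/5), radius 1/40; u3: center (0, -3/5), radius 1/30; u4: center (-1/2, 0), radius 1/6; u5: center (0, -1/20), radius 1/60
The normal forms match — equal.


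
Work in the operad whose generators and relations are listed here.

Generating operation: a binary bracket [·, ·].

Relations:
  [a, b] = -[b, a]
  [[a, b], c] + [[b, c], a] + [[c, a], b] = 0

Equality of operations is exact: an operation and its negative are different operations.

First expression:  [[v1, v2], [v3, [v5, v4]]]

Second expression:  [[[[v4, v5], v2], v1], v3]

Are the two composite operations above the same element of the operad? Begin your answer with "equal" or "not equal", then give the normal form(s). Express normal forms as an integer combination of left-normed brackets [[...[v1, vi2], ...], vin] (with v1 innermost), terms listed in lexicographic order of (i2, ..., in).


Reducing the first expression gives -[[[[v1, v2], v3], v4], v5] + [[[[v1, v2], v3], v5], v4] + [[[[v1, v2], v4], v5], v3] - [[[[v1, v2], v5], v4], v3]
Reducing the second expression gives [[[[v1, v2], v4], v5], v3] - [[[[v1, v2], v5], v4], v3] - [[[[v1, v4], v5], v2], v3] + [[[[v1, v5], v4], v2], v3]
The normal forms differ: not equal.

not equal; the first gives -[[[[v1, v2], v3], v4], v5] + [[[[v1, v2], v3], v5], v4] + [[[[v1, v2], v4], v5], v3] - [[[[v1, v2], v5], v4], v3] and the second [[[[v1, v2], v4], v5], v3] - [[[[v1, v2], v5], v4], v3] - [[[[v1, v4], v5], v2], v3] + [[[[v1, v5], v4], v2], v3]
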